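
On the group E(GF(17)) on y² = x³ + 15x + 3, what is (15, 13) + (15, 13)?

tangent at (15, 13): λ = (3·15² + 15)/(2·13) ≡ 10/9. 9⁻¹ ≡ 2 (mod 17) since 9·2 = 18 ≡ 1, so λ ≡ 10·2 ≡ 3.
  x = λ² - 15 - 15 = 9 - 30 ≡ 13; y = λ·(15 - 13) - 13 ≡ 10. → (13, 10)

(13, 10)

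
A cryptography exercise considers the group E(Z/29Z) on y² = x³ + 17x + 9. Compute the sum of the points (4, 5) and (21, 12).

(13, 22)

(4, 5) + (21, 12). λ = (12 - 5)/(21 - 4) ≡ 7/17 mod 29. 17⁻¹ ≡ 12 (mod 29) since 17·12 = 204 ≡ 1, so λ ≡ 26.
  x = λ² - 4 - 21 = 676 - 25 ≡ 13; y = λ·(4 - 13) - 5 ≡ 22. → (13, 22)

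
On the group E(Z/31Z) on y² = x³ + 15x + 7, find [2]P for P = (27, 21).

(18, 8)

tangent at (27, 21): λ = (3·27² + 15)/(2·21) ≡ 1/11. 11⁻¹ ≡ 17 (mod 31) since 11·17 = 187 ≡ 1, so λ ≡ 1·17 ≡ 17.
  x = λ² - 27 - 27 = 289 - 54 ≡ 18; y = λ·(27 - 18) - 21 ≡ 8. → (18, 8)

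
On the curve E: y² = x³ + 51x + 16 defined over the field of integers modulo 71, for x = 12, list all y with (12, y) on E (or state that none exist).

none

x³ + 51x + 16 = 2356 ≡ 13 (mod 71).
13 is a non-residue mod 71; no y exists.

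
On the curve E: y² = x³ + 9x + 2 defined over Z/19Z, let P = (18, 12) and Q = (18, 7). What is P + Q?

O

The two points share x = 18 and their y-coordinates satisfy 12 + 7 ≡ 0 (mod 19), so they are inverses. Their sum is O.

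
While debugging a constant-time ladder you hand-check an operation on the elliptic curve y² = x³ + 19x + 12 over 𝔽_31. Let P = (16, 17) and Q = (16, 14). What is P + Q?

The two points share x = 16 and their y-coordinates satisfy 17 + 14 ≡ 0 (mod 31), so they are inverses. Their sum is 𝒪.

O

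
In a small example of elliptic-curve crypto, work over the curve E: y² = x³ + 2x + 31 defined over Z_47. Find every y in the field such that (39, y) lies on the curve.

none

x³ + 2x + 31 = 59428 ≡ 20 (mod 47).
20 is a non-residue mod 47; no y exists.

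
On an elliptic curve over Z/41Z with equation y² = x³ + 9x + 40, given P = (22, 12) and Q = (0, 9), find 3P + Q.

(1, 3)

First 3P:
Repeated addition: build up to 3P.
2P: tangent at (22, 12): λ = (3·22² + 9)/(2·12) ≡ 26/24. 24⁻¹ ≡ 12 (mod 41), so λ ≡ 26·12 ≡ 25.
  x = λ² - 22 - 22 = 625 - 44 ≡ 7; y = λ·(22 - 7) - 12 ≡ 35. → (7, 35)
3P: (7, 35) + (22, 12). λ = (12 - 35)/(22 - 7) ≡ 18/15 mod 41. 15⁻¹ ≡ 11 (mod 41), so λ ≡ 34.
  x = λ² - 7 - 22 = 1156 - 29 ≡ 20; y = λ·(7 - 20) - 35 ≡ 15. → (20, 15)
3P = (20, 15).
Finally 3P + Q:
(20, 15) + (0, 9). λ = (9 - 15)/(0 - 20) ≡ 35/21 mod 41. 21⁻¹ ≡ 2 (mod 41), so λ ≡ 29.
  x = λ² - 20 - 0 = 841 - 20 ≡ 1; y = λ·(20 - 1) - 15 ≡ 3. → (1, 3)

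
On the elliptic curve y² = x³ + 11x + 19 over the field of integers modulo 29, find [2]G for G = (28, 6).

(9, 21)

tangent at (28, 6): λ = (3·28² + 11)/(2·6) ≡ 14/12. 12⁻¹ ≡ 17 (mod 29) since 12·17 = 204 ≡ 1, so λ ≡ 14·17 ≡ 6.
  x = λ² - 28 - 28 = 36 - 56 ≡ 9; y = λ·(28 - 9) - 6 ≡ 21. → (9, 21)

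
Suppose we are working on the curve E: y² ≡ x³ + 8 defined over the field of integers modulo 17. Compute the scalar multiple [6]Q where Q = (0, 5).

O

Double-and-add on 6 = (110)₂. Start with Q = (0, 5) for the leading 1-bit.
double: tangent at (0, 5): λ = (3·0² + 0)/(2·5) ≡ 0/10. 10⁻¹ ≡ 12 (mod 17) since 10·12 = 120 ≡ 1, so λ ≡ 0·12 ≡ 0.
  x = λ² - 0 - 0 = 0 - 0 ≡ 0; y = λ·(0 - 0) - 5 ≡ 12. → (0, 12)
add Q: (0, 12) + (0, 5): same x and y₁ ≡ -y₂, so the sum is 𝒪.
double: 𝒪 + 𝒪 = 𝒪 (identity).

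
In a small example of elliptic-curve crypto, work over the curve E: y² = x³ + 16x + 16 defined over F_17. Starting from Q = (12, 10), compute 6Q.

Repeated addition: build up to 6Q.
2Q: tangent at (12, 10): λ = (3·12² + 16)/(2·10) ≡ 6/3. 3⁻¹ ≡ 6 (mod 17) since 3·6 = 18 ≡ 1, so λ ≡ 6·6 ≡ 2.
  x = λ² - 12 - 12 = 4 - 24 ≡ 14; y = λ·(12 - 14) - 10 ≡ 3. → (14, 3)
3Q: (14, 3) + (12, 10). λ = (10 - 3)/(12 - 14) ≡ 7/15 mod 17. 15⁻¹ ≡ 8 (mod 17), so λ ≡ 5.
  x = λ² - 14 - 12 = 25 - 26 ≡ 16; y = λ·(14 - 16) - 3 ≡ 4. → (16, 4)
4Q: (16, 4) + (12, 10). λ = (10 - 4)/(12 - 16) ≡ 6/13 mod 17. 13⁻¹ ≡ 4 (mod 17), so λ ≡ 7.
  x = λ² - 16 - 12 = 49 - 28 ≡ 4; y = λ·(16 - 4) - 4 ≡ 12. → (4, 12)
5Q: (4, 12) + (12, 10). λ = (10 - 12)/(12 - 4) ≡ 15/8 mod 17. 8⁻¹ ≡ 15 (mod 17) since 8·15 = 120 ≡ 1, so λ ≡ 4.
  x = λ² - 4 - 12 = 16 - 16 ≡ 0; y = λ·(4 - 0) - 12 ≡ 4. → (0, 4)
6Q: (0, 4) + (12, 10). λ = (10 - 4)/(12 - 0) ≡ 6/12 mod 17. 12⁻¹ ≡ 10 (mod 17) since 12·10 = 120 ≡ 1, so λ ≡ 9.
  x = λ² - 0 - 12 = 81 - 12 ≡ 1; y = λ·(0 - 1) - 4 ≡ 4. → (1, 4)

(1, 4)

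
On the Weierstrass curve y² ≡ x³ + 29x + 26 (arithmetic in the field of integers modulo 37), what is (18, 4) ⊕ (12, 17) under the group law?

(23, 13)

(18, 4) + (12, 17). λ = (17 - 4)/(12 - 18) ≡ 13/31 mod 37. 31⁻¹ ≡ 6 (mod 37) since 31·6 = 186 ≡ 1, so λ ≡ 4.
  x = λ² - 18 - 12 = 16 - 30 ≡ 23; y = λ·(18 - 23) - 4 ≡ 13. → (23, 13)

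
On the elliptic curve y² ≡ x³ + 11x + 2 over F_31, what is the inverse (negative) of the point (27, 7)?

-(27, 7) = (27, -7 mod 31) = (27, 24).

(27, 24)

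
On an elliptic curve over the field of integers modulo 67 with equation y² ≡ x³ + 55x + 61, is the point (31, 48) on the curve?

y² = 48² ≡ 26; x³ + 55x + 61 = 31557 ≡ 0 (mod 67). 26 ≠ 0.

no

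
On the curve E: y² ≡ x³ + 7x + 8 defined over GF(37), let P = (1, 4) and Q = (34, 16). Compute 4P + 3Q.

(7, 17)

First 4P:
Repeated addition: build up to 4P.
2P: tangent at (1, 4): λ = (3·1² + 7)/(2·4) ≡ 10/8. 8⁻¹ ≡ 14 (mod 37), so λ ≡ 10·14 ≡ 29.
  x = λ² - 1 - 1 = 841 - 2 ≡ 25; y = λ·(1 - 25) - 4 ≡ 3. → (25, 3)
3P: (25, 3) + (1, 4). λ = (4 - 3)/(1 - 25) ≡ 1/13 mod 37. 13⁻¹ ≡ 20 (mod 37), so λ ≡ 20.
  x = λ² - 25 - 1 = 400 - 26 ≡ 4; y = λ·(25 - 4) - 3 ≡ 10. → (4, 10)
4P: (4, 10) + (1, 4). λ = (4 - 10)/(1 - 4) ≡ 31/34 mod 37. 34⁻¹ ≡ 12 (mod 37), so λ ≡ 2.
  x = λ² - 4 - 1 = 4 - 5 ≡ 36; y = λ·(4 - 36) - 10 ≡ 0. → (36, 0)
4P = (36, 0).
Next 3Q:
Repeated addition: build up to 3Q.
2Q: tangent at (34, 16): λ = (3·34² + 7)/(2·16) ≡ 34/32. 32⁻¹ ≡ 22 (mod 37), so λ ≡ 34·22 ≡ 8.
  x = λ² - 34 - 34 = 64 - 68 ≡ 33; y = λ·(34 - 33) - 16 ≡ 29. → (33, 29)
3Q: (33, 29) + (34, 16). λ = (16 - 29)/(34 - 33) ≡ 24/1 mod 37. 1⁻¹ ≡ 1 (mod 37), so λ ≡ 24.
  x = λ² - 33 - 34 = 576 - 67 ≡ 28; y = λ·(33 - 28) - 29 ≡ 17. → (28, 17)
3Q = (28, 17).
Finally 4P + 3Q:
(36, 0) + (28, 17). λ = (17 - 0)/(28 - 36) ≡ 17/29 mod 37. 29⁻¹ ≡ 23 (mod 37), so λ ≡ 21.
  x = λ² - 36 - 28 = 441 - 64 ≡ 7; y = λ·(36 - 7) - 0 ≡ 17. → (7, 17)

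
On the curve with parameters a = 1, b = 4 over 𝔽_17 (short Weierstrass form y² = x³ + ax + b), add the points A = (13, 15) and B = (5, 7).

(0, 15)

(13, 15) + (5, 7). λ = (7 - 15)/(5 - 13) ≡ 9/9 mod 17. 9⁻¹ ≡ 2 (mod 17) since 9·2 = 18 ≡ 1, so λ ≡ 1.
  x = λ² - 13 - 5 = 1 - 18 ≡ 0; y = λ·(13 - 0) - 15 ≡ 15. → (0, 15)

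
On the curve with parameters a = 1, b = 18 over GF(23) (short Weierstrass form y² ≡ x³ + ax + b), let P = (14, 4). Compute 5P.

Double-and-add on 5 = (101)₂. Start with P = (14, 4) for the leading 1-bit.
double: tangent at (14, 4): λ = (3·14² + 1)/(2·4) ≡ 14/8. 8⁻¹ ≡ 3 (mod 23), so λ ≡ 14·3 ≡ 19.
  x = λ² - 14 - 14 = 361 - 28 ≡ 11; y = λ·(14 - 11) - 4 ≡ 7. → (11, 7)
double: tangent at (11, 7): λ = (3·11² + 1)/(2·7) ≡ 19/14. 14⁻¹ ≡ 5 (mod 23), so λ ≡ 19·5 ≡ 3.
  x = λ² - 11 - 11 = 9 - 22 ≡ 10; y = λ·(11 - 10) - 7 ≡ 19. → (10, 19)
add P: (10, 19) + (14, 4). λ = (4 - 19)/(14 - 10) ≡ 8/4 mod 23. 4⁻¹ ≡ 6 (mod 23), so λ ≡ 2.
  x = λ² - 10 - 14 = 4 - 24 ≡ 3; y = λ·(10 - 3) - 19 ≡ 18. → (3, 18)

(3, 18)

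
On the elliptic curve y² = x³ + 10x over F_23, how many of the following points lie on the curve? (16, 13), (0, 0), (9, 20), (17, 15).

(16, 13): 13² ≡ 8, rhs ≡ 1 → off.
(0, 0): 0² ≡ 0, rhs ≡ 0 → on.
(9, 20): 20² ≡ 9, rhs ≡ 14 → off.
(17, 15): 15² ≡ 18, rhs ≡ 0 → off.

1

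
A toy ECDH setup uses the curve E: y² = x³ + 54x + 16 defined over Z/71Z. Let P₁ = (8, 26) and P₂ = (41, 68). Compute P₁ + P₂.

(8, 26) + (41, 68). λ = (68 - 26)/(41 - 8) ≡ 42/33 mod 71. 33⁻¹ ≡ 28 (mod 71), so λ ≡ 40.
  x = λ² - 8 - 41 = 1600 - 49 ≡ 60; y = λ·(8 - 60) - 26 ≡ 24. → (60, 24)

(60, 24)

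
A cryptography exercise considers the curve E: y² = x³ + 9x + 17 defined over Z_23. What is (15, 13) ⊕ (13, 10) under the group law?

(15, 13) + (13, 10). λ = (10 - 13)/(13 - 15) ≡ 20/21 mod 23. 21⁻¹ ≡ 11 (mod 23) since 21·11 = 231 ≡ 1, so λ ≡ 13.
  x = λ² - 15 - 13 = 169 - 28 ≡ 3; y = λ·(15 - 3) - 13 ≡ 5. → (3, 5)

(3, 5)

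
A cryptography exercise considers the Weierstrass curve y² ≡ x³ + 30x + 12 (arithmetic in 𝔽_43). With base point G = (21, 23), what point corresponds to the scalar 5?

(40, 29)

Repeated addition: build up to 5G.
2G: tangent at (21, 23): λ = (3·21² + 30)/(2·23) ≡ 20/3. 3⁻¹ ≡ 29 (mod 43) since 3·29 = 87 ≡ 1, so λ ≡ 20·29 ≡ 21.
  x = λ² - 21 - 21 = 441 - 42 ≡ 12; y = λ·(21 - 12) - 23 ≡ 37. → (12, 37)
3G: (12, 37) + (21, 23). λ = (23 - 37)/(21 - 12) ≡ 29/9 mod 43. 9⁻¹ ≡ 24 (mod 43), so λ ≡ 8.
  x = λ² - 12 - 21 = 64 - 33 ≡ 31; y = λ·(12 - 31) - 37 ≡ 26. → (31, 26)
4G: (31, 26) + (21, 23). λ = (23 - 26)/(21 - 31) ≡ 40/33 mod 43. 33⁻¹ ≡ 30 (mod 43), so λ ≡ 39.
  x = λ² - 31 - 21 = 1521 - 52 ≡ 7; y = λ·(31 - 7) - 26 ≡ 7. → (7, 7)
5G: (7, 7) + (21, 23). λ = (23 - 7)/(21 - 7) ≡ 16/14 mod 43. 14⁻¹ ≡ 40 (mod 43), so λ ≡ 38.
  x = λ² - 7 - 21 = 1444 - 28 ≡ 40; y = λ·(7 - 40) - 7 ≡ 29. → (40, 29)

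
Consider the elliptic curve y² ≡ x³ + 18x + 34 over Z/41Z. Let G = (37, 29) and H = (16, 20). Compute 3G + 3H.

First 3G:
Repeated addition: build up to 3G.
2G: tangent at (37, 29): λ = (3·37² + 18)/(2·29) ≡ 25/17. 17⁻¹ ≡ 29 (mod 41), so λ ≡ 25·29 ≡ 28.
  x = λ² - 37 - 37 = 784 - 74 ≡ 13; y = λ·(37 - 13) - 29 ≡ 28. → (13, 28)
3G: (13, 28) + (37, 29). λ = (29 - 28)/(37 - 13) ≡ 1/24 mod 41. 24⁻¹ ≡ 12 (mod 41), so λ ≡ 12.
  x = λ² - 13 - 37 = 144 - 50 ≡ 12; y = λ·(13 - 12) - 28 ≡ 25. → (12, 25)
3G = (12, 25).
Next 3H:
Repeated addition: build up to 3H.
2H: tangent at (16, 20): λ = (3·16² + 18)/(2·20) ≡ 7/40. 40⁻¹ ≡ 40 (mod 41), so λ ≡ 7·40 ≡ 34.
  x = λ² - 16 - 16 = 1156 - 32 ≡ 17; y = λ·(16 - 17) - 20 ≡ 28. → (17, 28)
3H: (17, 28) + (16, 20). λ = (20 - 28)/(16 - 17) ≡ 33/40 mod 41. 40⁻¹ ≡ 40 (mod 41), so λ ≡ 8.
  x = λ² - 17 - 16 = 64 - 33 ≡ 31; y = λ·(17 - 31) - 28 ≡ 24. → (31, 24)
3H = (31, 24).
Finally 3G + 3H:
(12, 25) + (31, 24). λ = (24 - 25)/(31 - 12) ≡ 40/19 mod 41. 19⁻¹ ≡ 13 (mod 41) since 19·13 = 247 ≡ 1, so λ ≡ 28.
  x = λ² - 12 - 31 = 784 - 43 ≡ 3; y = λ·(12 - 3) - 25 ≡ 22. → (3, 22)

(3, 22)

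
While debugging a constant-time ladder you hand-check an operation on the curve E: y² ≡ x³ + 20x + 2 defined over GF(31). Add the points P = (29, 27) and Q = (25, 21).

(18, 5)

(29, 27) + (25, 21). λ = (21 - 27)/(25 - 29) ≡ 25/27 mod 31. 27⁻¹ ≡ 23 (mod 31), so λ ≡ 17.
  x = λ² - 29 - 25 = 289 - 54 ≡ 18; y = λ·(29 - 18) - 27 ≡ 5. → (18, 5)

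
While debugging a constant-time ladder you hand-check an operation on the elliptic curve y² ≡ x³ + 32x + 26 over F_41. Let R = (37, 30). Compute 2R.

(28, 23)

tangent at (37, 30): λ = (3·37² + 32)/(2·30) ≡ 39/19. 19⁻¹ ≡ 13 (mod 41), so λ ≡ 39·13 ≡ 15.
  x = λ² - 37 - 37 = 225 - 74 ≡ 28; y = λ·(37 - 28) - 30 ≡ 23. → (28, 23)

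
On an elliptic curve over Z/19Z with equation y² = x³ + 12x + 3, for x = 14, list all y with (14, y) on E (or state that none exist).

x³ + 12x + 3 = 2915 ≡ 8 (mod 19).
8 is a non-residue mod 19; no y exists.

none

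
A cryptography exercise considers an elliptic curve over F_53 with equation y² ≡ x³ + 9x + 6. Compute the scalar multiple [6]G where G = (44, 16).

Repeated addition: build up to 6G.
2G: tangent at (44, 16): λ = (3·44² + 9)/(2·16) ≡ 40/32. 32⁻¹ ≡ 5 (mod 53) since 32·5 = 160 ≡ 1, so λ ≡ 40·5 ≡ 41.
  x = λ² - 44 - 44 = 1681 - 88 ≡ 3; y = λ·(44 - 3) - 16 ≡ 22. → (3, 22)
3G: (3, 22) + (44, 16). λ = (16 - 22)/(44 - 3) ≡ 47/41 mod 53. 41⁻¹ ≡ 22 (mod 53), so λ ≡ 27.
  x = λ² - 3 - 44 = 729 - 47 ≡ 46; y = λ·(3 - 46) - 22 ≡ 36. → (46, 36)
4G: (46, 36) + (44, 16). λ = (16 - 36)/(44 - 46) ≡ 33/51 mod 53. 51⁻¹ ≡ 26 (mod 53) since 51·26 = 1326 ≡ 1, so λ ≡ 10.
  x = λ² - 46 - 44 = 100 - 90 ≡ 10; y = λ·(46 - 10) - 36 ≡ 6. → (10, 6)
5G: (10, 6) + (44, 16). λ = (16 - 6)/(44 - 10) ≡ 10/34 mod 53. 34⁻¹ ≡ 39 (mod 53) since 34·39 = 1326 ≡ 1, so λ ≡ 19.
  x = λ² - 10 - 44 = 361 - 54 ≡ 42; y = λ·(10 - 42) - 6 ≡ 22. → (42, 22)
6G: (42, 22) + (44, 16). λ = (16 - 22)/(44 - 42) ≡ 47/2 mod 53. 2⁻¹ ≡ 27 (mod 53), so λ ≡ 50.
  x = λ² - 42 - 44 = 2500 - 86 ≡ 29; y = λ·(42 - 29) - 22 ≡ 45. → (29, 45)

(29, 45)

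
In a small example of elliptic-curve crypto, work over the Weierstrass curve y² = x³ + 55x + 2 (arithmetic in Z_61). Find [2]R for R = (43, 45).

(33, 42)

tangent at (43, 45): λ = (3·43² + 55)/(2·45) ≡ 51/29. 29⁻¹ ≡ 40 (mod 61), so λ ≡ 51·40 ≡ 27.
  x = λ² - 43 - 43 = 729 - 86 ≡ 33; y = λ·(43 - 33) - 45 ≡ 42. → (33, 42)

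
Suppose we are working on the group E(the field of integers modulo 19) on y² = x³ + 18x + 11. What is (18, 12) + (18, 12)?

(9, 3)

tangent at (18, 12): λ = (3·18² + 18)/(2·12) ≡ 2/5. 5⁻¹ ≡ 4 (mod 19) since 5·4 = 20 ≡ 1, so λ ≡ 2·4 ≡ 8.
  x = λ² - 18 - 18 = 64 - 36 ≡ 9; y = λ·(18 - 9) - 12 ≡ 3. → (9, 3)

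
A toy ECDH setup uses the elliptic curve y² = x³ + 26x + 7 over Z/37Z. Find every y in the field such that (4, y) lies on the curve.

8, 29

x³ + 26x + 7 = 175 ≡ 27 (mod 37).
Square roots of 27 mod 37: 8 and 29 (since 8² = 64 ≡ 27).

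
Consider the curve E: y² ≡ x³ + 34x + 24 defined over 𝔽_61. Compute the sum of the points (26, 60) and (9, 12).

(4, 38)

(26, 60) + (9, 12). λ = (12 - 60)/(9 - 26) ≡ 13/44 mod 61. 44⁻¹ ≡ 43 (mod 61), so λ ≡ 10.
  x = λ² - 26 - 9 = 100 - 35 ≡ 4; y = λ·(26 - 4) - 60 ≡ 38. → (4, 38)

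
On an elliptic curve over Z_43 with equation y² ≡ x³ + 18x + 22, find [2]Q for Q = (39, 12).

(29, 37)

tangent at (39, 12): λ = (3·39² + 18)/(2·12) ≡ 23/24. 24⁻¹ ≡ 9 (mod 43), so λ ≡ 23·9 ≡ 35.
  x = λ² - 39 - 39 = 1225 - 78 ≡ 29; y = λ·(39 - 29) - 12 ≡ 37. → (29, 37)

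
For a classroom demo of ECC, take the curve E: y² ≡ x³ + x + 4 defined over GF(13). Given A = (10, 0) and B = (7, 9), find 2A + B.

First 2A:
Repeated addition: build up to 2A.
2A: (10, 0) + (10, 0): same x and y₁ ≡ -y₂, so the sum is O.
2A = O.
Finally 2A + B:
O + (7, 9) = (7, 9) (identity).

(7, 9)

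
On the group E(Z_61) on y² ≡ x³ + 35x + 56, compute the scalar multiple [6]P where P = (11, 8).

Repeated addition: build up to 6P.
2P: tangent at (11, 8): λ = (3·11² + 35)/(2·8) ≡ 32/16. 16⁻¹ ≡ 42 (mod 61) since 16·42 = 672 ≡ 1, so λ ≡ 32·42 ≡ 2.
  x = λ² - 11 - 11 = 4 - 22 ≡ 43; y = λ·(11 - 43) - 8 ≡ 50. → (43, 50)
3P: (43, 50) + (11, 8). λ = (8 - 50)/(11 - 43) ≡ 19/29 mod 61. 29⁻¹ ≡ 40 (mod 61) since 29·40 = 1160 ≡ 1, so λ ≡ 28.
  x = λ² - 43 - 11 = 784 - 54 ≡ 59; y = λ·(43 - 59) - 50 ≡ 51. → (59, 51)
4P: (59, 51) + (11, 8). λ = (8 - 51)/(11 - 59) ≡ 18/13 mod 61. 13⁻¹ ≡ 47 (mod 61), so λ ≡ 53.
  x = λ² - 59 - 11 = 2809 - 70 ≡ 55; y = λ·(59 - 55) - 51 ≡ 39. → (55, 39)
5P: (55, 39) + (11, 8). λ = (8 - 39)/(11 - 55) ≡ 30/17 mod 61. 17⁻¹ ≡ 18 (mod 61) since 17·18 = 306 ≡ 1, so λ ≡ 52.
  x = λ² - 55 - 11 = 2704 - 66 ≡ 15; y = λ·(55 - 15) - 39 ≡ 28. → (15, 28)
6P: (15, 28) + (11, 8). λ = (8 - 28)/(11 - 15) ≡ 41/57 mod 61. 57⁻¹ ≡ 15 (mod 61) since 57·15 = 855 ≡ 1, so λ ≡ 5.
  x = λ² - 15 - 11 = 25 - 26 ≡ 60; y = λ·(15 - 60) - 28 ≡ 52. → (60, 52)

(60, 52)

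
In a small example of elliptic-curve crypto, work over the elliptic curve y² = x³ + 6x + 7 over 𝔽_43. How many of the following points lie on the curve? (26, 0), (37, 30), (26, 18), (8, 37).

1

(26, 0): 0² ≡ 0, rhs ≡ 23 → off.
(37, 30): 30² ≡ 40, rhs ≡ 13 → off.
(26, 18): 18² ≡ 23, rhs ≡ 23 → on.
(8, 37): 37² ≡ 36, rhs ≡ 8 → off.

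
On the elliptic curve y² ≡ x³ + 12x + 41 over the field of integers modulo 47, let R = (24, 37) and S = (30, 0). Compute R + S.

(24, 37) + (30, 0). λ = (0 - 37)/(30 - 24) ≡ 10/6 mod 47. 6⁻¹ ≡ 8 (mod 47), so λ ≡ 33.
  x = λ² - 24 - 30 = 1089 - 54 ≡ 1; y = λ·(24 - 1) - 37 ≡ 17. → (1, 17)

(1, 17)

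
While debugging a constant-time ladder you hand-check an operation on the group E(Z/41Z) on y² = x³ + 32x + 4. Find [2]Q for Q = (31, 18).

tangent at (31, 18): λ = (3·31² + 32)/(2·18) ≡ 4/36. 36⁻¹ ≡ 8 (mod 41), so λ ≡ 4·8 ≡ 32.
  x = λ² - 31 - 31 = 1024 - 62 ≡ 19; y = λ·(31 - 19) - 18 ≡ 38. → (19, 38)

(19, 38)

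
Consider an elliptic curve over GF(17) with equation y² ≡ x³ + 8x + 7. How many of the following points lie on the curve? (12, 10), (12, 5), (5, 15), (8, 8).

(12, 10): 10² ≡ 15, rhs ≡ 12 → off.
(12, 5): 5² ≡ 8, rhs ≡ 12 → off.
(5, 15): 15² ≡ 4, rhs ≡ 2 → off.
(8, 8): 8² ≡ 13, rhs ≡ 5 → off.

0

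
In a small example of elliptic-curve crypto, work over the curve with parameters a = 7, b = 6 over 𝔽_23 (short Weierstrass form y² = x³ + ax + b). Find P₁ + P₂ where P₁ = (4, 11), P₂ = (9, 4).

(4, 11) + (9, 4). λ = (4 - 11)/(9 - 4) ≡ 16/5 mod 23. 5⁻¹ ≡ 14 (mod 23), so λ ≡ 17.
  x = λ² - 4 - 9 = 289 - 13 ≡ 0; y = λ·(4 - 0) - 11 ≡ 11. → (0, 11)

(0, 11)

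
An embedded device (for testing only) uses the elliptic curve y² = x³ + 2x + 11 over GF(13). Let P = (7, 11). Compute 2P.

tangent at (7, 11): λ = (3·7² + 2)/(2·11) ≡ 6/9. 9⁻¹ ≡ 3 (mod 13) since 9·3 = 27 ≡ 1, so λ ≡ 6·3 ≡ 5.
  x = λ² - 7 - 7 = 25 - 14 ≡ 11; y = λ·(7 - 11) - 11 ≡ 8. → (11, 8)

(11, 8)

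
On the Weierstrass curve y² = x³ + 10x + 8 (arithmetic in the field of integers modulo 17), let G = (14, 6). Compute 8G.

Double-and-add on 8 = (1000)₂. Start with G = (14, 6) for the leading 1-bit.
double: tangent at (14, 6): λ = (3·14² + 10)/(2·6) ≡ 3/12. 12⁻¹ ≡ 10 (mod 17) since 12·10 = 120 ≡ 1, so λ ≡ 3·10 ≡ 13.
  x = λ² - 14 - 14 = 169 - 28 ≡ 5; y = λ·(14 - 5) - 6 ≡ 9. → (5, 9)
double: tangent at (5, 9): λ = (3·5² + 10)/(2·9) ≡ 0/1. 1⁻¹ ≡ 1 (mod 17), so λ ≡ 0·1 ≡ 0.
  x = λ² - 5 - 5 = 0 - 10 ≡ 7; y = λ·(5 - 7) - 9 ≡ 8. → (7, 8)
double: tangent at (7, 8): λ = (3·7² + 10)/(2·8) ≡ 4/16. 16⁻¹ ≡ 16 (mod 17) since 16·16 = 256 ≡ 1, so λ ≡ 4·16 ≡ 13.
  x = λ² - 7 - 7 = 169 - 14 ≡ 2; y = λ·(7 - 2) - 8 ≡ 6. → (2, 6)

(2, 6)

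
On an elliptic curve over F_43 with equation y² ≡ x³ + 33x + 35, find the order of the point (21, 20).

7

2P: tangent at (21, 20): λ = (3·21² + 33)/(2·20) ≡ 23/40. 40⁻¹ ≡ 14 (mod 43) since 40·14 = 560 ≡ 1, so λ ≡ 23·14 ≡ 21.
  x = λ² - 21 - 21 = 441 - 42 ≡ 12; y = λ·(21 - 12) - 20 ≡ 40. → (12, 40)
3P: (12, 40) + (21, 20). λ = (20 - 40)/(21 - 12) ≡ 23/9 mod 43. 9⁻¹ ≡ 24 (mod 43), so λ ≡ 36.
  x = λ² - 12 - 21 = 1296 - 33 ≡ 16; y = λ·(12 - 16) - 40 ≡ 31. → (16, 31)
4P: (16, 31) + (21, 20). λ = (20 - 31)/(21 - 16) ≡ 32/5 mod 43. 5⁻¹ ≡ 26 (mod 43) since 5·26 = 130 ≡ 1, so λ ≡ 15.
  x = λ² - 16 - 21 = 225 - 37 ≡ 16; y = λ·(16 - 16) - 31 ≡ 12. → (16, 12)
5P: (16, 12) + (21, 20). λ = (20 - 12)/(21 - 16) ≡ 8/5 mod 43. 5⁻¹ ≡ 26 (mod 43) since 5·26 = 130 ≡ 1, so λ ≡ 36.
  x = λ² - 16 - 21 = 1296 - 37 ≡ 12; y = λ·(16 - 12) - 12 ≡ 3. → (12, 3)
6P: (12, 3) + (21, 20). λ = (20 - 3)/(21 - 12) ≡ 17/9 mod 43. 9⁻¹ ≡ 24 (mod 43) since 9·24 = 216 ≡ 1, so λ ≡ 21.
  x = λ² - 12 - 21 = 441 - 33 ≡ 21; y = λ·(12 - 21) - 3 ≡ 23. → (21, 23)
7P: (21, 23) + (21, 20): same x and y₁ ≡ -y₂, so the sum is the point at infinity.
7P = the point at infinity, so the order is 7.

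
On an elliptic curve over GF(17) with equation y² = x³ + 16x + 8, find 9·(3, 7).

O

Write P = (3, 7).
Double-and-add on 9 = (1001)₂. Start with P = (3, 7) for the leading 1-bit.
double: tangent at (3, 7): λ = (3·3² + 16)/(2·7) ≡ 9/14. 14⁻¹ ≡ 11 (mod 17) since 14·11 = 154 ≡ 1, so λ ≡ 9·11 ≡ 14.
  x = λ² - 3 - 3 = 196 - 6 ≡ 3; y = λ·(3 - 3) - 7 ≡ 10. → (3, 10)
double: tangent at (3, 10): λ = (3·3² + 16)/(2·10) ≡ 9/3. 3⁻¹ ≡ 6 (mod 17), so λ ≡ 9·6 ≡ 3.
  x = λ² - 3 - 3 = 9 - 6 ≡ 3; y = λ·(3 - 3) - 10 ≡ 7. → (3, 7)
double: tangent at (3, 7): λ = (3·3² + 16)/(2·7) ≡ 9/14. 14⁻¹ ≡ 11 (mod 17) since 14·11 = 154 ≡ 1, so λ ≡ 9·11 ≡ 14.
  x = λ² - 3 - 3 = 196 - 6 ≡ 3; y = λ·(3 - 3) - 7 ≡ 10. → (3, 10)
add P: (3, 10) + (3, 7): same x and y₁ ≡ -y₂, so the sum is 𝒪.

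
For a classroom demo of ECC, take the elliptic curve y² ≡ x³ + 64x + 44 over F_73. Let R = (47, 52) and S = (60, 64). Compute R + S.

(47, 52) + (60, 64). λ = (64 - 52)/(60 - 47) ≡ 12/13 mod 73. 13⁻¹ ≡ 45 (mod 73), so λ ≡ 29.
  x = λ² - 47 - 60 = 841 - 107 ≡ 4; y = λ·(47 - 4) - 52 ≡ 27. → (4, 27)

(4, 27)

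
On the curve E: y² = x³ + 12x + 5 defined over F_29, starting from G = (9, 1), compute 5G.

(23, 6)

Double-and-add on 5 = (101)₂. Start with G = (9, 1) for the leading 1-bit.
double: tangent at (9, 1): λ = (3·9² + 12)/(2·1) ≡ 23/2. 2⁻¹ ≡ 15 (mod 29) since 2·15 = 30 ≡ 1, so λ ≡ 23·15 ≡ 26.
  x = λ² - 9 - 9 = 676 - 18 ≡ 20; y = λ·(9 - 20) - 1 ≡ 3. → (20, 3)
double: tangent at (20, 3): λ = (3·20² + 12)/(2·3) ≡ 23/6. 6⁻¹ ≡ 5 (mod 29), so λ ≡ 23·5 ≡ 28.
  x = λ² - 20 - 20 = 784 - 40 ≡ 19; y = λ·(20 - 19) - 3 ≡ 25. → (19, 25)
add G: (19, 25) + (9, 1). λ = (1 - 25)/(9 - 19) ≡ 5/19 mod 29. 19⁻¹ ≡ 26 (mod 29) since 19·26 = 494 ≡ 1, so λ ≡ 14.
  x = λ² - 19 - 9 = 196 - 28 ≡ 23; y = λ·(19 - 23) - 25 ≡ 6. → (23, 6)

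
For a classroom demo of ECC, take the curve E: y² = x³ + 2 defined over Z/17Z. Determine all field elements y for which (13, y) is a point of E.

none

x³ + 0x + 2 = 2199 ≡ 6 (mod 17).
6 is a non-residue mod 17; no y exists.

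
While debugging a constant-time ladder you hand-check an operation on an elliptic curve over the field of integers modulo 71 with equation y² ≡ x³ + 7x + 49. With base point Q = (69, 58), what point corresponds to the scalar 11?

Repeated addition: build up to 11Q.
2Q: tangent at (69, 58): λ = (3·69² + 7)/(2·58) ≡ 19/45. 45⁻¹ ≡ 30 (mod 71), so λ ≡ 19·30 ≡ 2.
  x = λ² - 69 - 69 = 4 - 138 ≡ 8; y = λ·(69 - 8) - 58 ≡ 64. → (8, 64)
3Q: (8, 64) + (69, 58). λ = (58 - 64)/(69 - 8) ≡ 65/61 mod 71. 61⁻¹ ≡ 7 (mod 71), so λ ≡ 29.
  x = λ² - 8 - 69 = 841 - 77 ≡ 54; y = λ·(8 - 54) - 64 ≡ 22. → (54, 22)
4Q: (54, 22) + (69, 58). λ = (58 - 22)/(69 - 54) ≡ 36/15 mod 71. 15⁻¹ ≡ 19 (mod 71) since 15·19 = 285 ≡ 1, so λ ≡ 45.
  x = λ² - 54 - 69 = 2025 - 123 ≡ 56; y = λ·(54 - 56) - 22 ≡ 30. → (56, 30)
5Q: (56, 30) + (69, 58). λ = (58 - 30)/(69 - 56) ≡ 28/13 mod 71. 13⁻¹ ≡ 11 (mod 71) since 13·11 = 143 ≡ 1, so λ ≡ 24.
  x = λ² - 56 - 69 = 576 - 125 ≡ 25; y = λ·(56 - 25) - 30 ≡ 4. → (25, 4)
6Q: (25, 4) + (69, 58). λ = (58 - 4)/(69 - 25) ≡ 54/44 mod 71. 44⁻¹ ≡ 21 (mod 71), so λ ≡ 69.
  x = λ² - 25 - 69 = 4761 - 94 ≡ 52; y = λ·(25 - 52) - 4 ≡ 50. → (52, 50)
7Q: (52, 50) + (69, 58). λ = (58 - 50)/(69 - 52) ≡ 8/17 mod 71. 17⁻¹ ≡ 46 (mod 71), so λ ≡ 13.
  x = λ² - 52 - 69 = 169 - 121 ≡ 48; y = λ·(52 - 48) - 50 ≡ 2. → (48, 2)
8Q: (48, 2) + (69, 58). λ = (58 - 2)/(69 - 48) ≡ 56/21 mod 71. 21⁻¹ ≡ 44 (mod 71), so λ ≡ 50.
  x = λ² - 48 - 69 = 2500 - 117 ≡ 40; y = λ·(48 - 40) - 2 ≡ 43. → (40, 43)
9Q: (40, 43) + (69, 58). λ = (58 - 43)/(69 - 40) ≡ 15/29 mod 71. 29⁻¹ ≡ 49 (mod 71), so λ ≡ 25.
  x = λ² - 40 - 69 = 625 - 109 ≡ 19; y = λ·(40 - 19) - 43 ≡ 56. → (19, 56)
10Q: (19, 56) + (69, 58). λ = (58 - 56)/(69 - 19) ≡ 2/50 mod 71. 50⁻¹ ≡ 27 (mod 71), so λ ≡ 54.
  x = λ² - 19 - 69 = 2916 - 88 ≡ 59; y = λ·(19 - 59) - 56 ≡ 56. → (59, 56)
11Q: (59, 56) + (69, 58). λ = (58 - 56)/(69 - 59) ≡ 2/10 mod 71. 10⁻¹ ≡ 64 (mod 71), so λ ≡ 57.
  x = λ² - 59 - 69 = 3249 - 128 ≡ 68; y = λ·(59 - 68) - 56 ≡ 70. → (68, 70)

(68, 70)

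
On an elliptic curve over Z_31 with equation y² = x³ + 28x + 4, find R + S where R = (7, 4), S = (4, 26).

(7, 4) + (4, 26). λ = (26 - 4)/(4 - 7) ≡ 22/28 mod 31. 28⁻¹ ≡ 10 (mod 31), so λ ≡ 3.
  x = λ² - 7 - 4 = 9 - 11 ≡ 29; y = λ·(7 - 29) - 4 ≡ 23. → (29, 23)

(29, 23)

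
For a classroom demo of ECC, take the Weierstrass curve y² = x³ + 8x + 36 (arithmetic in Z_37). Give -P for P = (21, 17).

(21, 20)

-(21, 17) = (21, -17 mod 37) = (21, 20).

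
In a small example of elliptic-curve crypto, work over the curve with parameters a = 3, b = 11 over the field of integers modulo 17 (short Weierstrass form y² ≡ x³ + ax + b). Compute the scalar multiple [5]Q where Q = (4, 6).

Double-and-add on 5 = (101)₂. Start with Q = (4, 6) for the leading 1-bit.
double: tangent at (4, 6): λ = (3·4² + 3)/(2·6) ≡ 0/12. 12⁻¹ ≡ 10 (mod 17) since 12·10 = 120 ≡ 1, so λ ≡ 0·10 ≡ 0.
  x = λ² - 4 - 4 = 0 - 8 ≡ 9; y = λ·(4 - 9) - 6 ≡ 11. → (9, 11)
double: tangent at (9, 11): λ = (3·9² + 3)/(2·11) ≡ 8/5. 5⁻¹ ≡ 7 (mod 17), so λ ≡ 8·7 ≡ 5.
  x = λ² - 9 - 9 = 25 - 18 ≡ 7; y = λ·(9 - 7) - 11 ≡ 16. → (7, 16)
add Q: (7, 16) + (4, 6). λ = (6 - 16)/(4 - 7) ≡ 7/14 mod 17. 14⁻¹ ≡ 11 (mod 17), so λ ≡ 9.
  x = λ² - 7 - 4 = 81 - 11 ≡ 2; y = λ·(7 - 2) - 16 ≡ 12. → (2, 12)

(2, 12)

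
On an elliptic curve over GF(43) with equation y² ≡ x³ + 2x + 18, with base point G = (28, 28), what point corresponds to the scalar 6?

Repeated addition: build up to 6G.
2G: tangent at (28, 28): λ = (3·28² + 2)/(2·28) ≡ 32/13. 13⁻¹ ≡ 10 (mod 43) since 13·10 = 130 ≡ 1, so λ ≡ 32·10 ≡ 19.
  x = λ² - 28 - 28 = 361 - 56 ≡ 4; y = λ·(28 - 4) - 28 ≡ 41. → (4, 41)
3G: (4, 41) + (28, 28). λ = (28 - 41)/(28 - 4) ≡ 30/24 mod 43. 24⁻¹ ≡ 9 (mod 43), so λ ≡ 12.
  x = λ² - 4 - 28 = 144 - 32 ≡ 26; y = λ·(4 - 26) - 41 ≡ 39. → (26, 39)
4G: (26, 39) + (28, 28). λ = (28 - 39)/(28 - 26) ≡ 32/2 mod 43. 2⁻¹ ≡ 22 (mod 43) since 2·22 = 44 ≡ 1, so λ ≡ 16.
  x = λ² - 26 - 28 = 256 - 54 ≡ 30; y = λ·(26 - 30) - 39 ≡ 26. → (30, 26)
5G: (30, 26) + (28, 28). λ = (28 - 26)/(28 - 30) ≡ 2/41 mod 43. 41⁻¹ ≡ 21 (mod 43) since 41·21 = 861 ≡ 1, so λ ≡ 42.
  x = λ² - 30 - 28 = 1764 - 58 ≡ 29; y = λ·(30 - 29) - 26 ≡ 16. → (29, 16)
6G: (29, 16) + (28, 28). λ = (28 - 16)/(28 - 29) ≡ 12/42 mod 43. 42⁻¹ ≡ 42 (mod 43), so λ ≡ 31.
  x = λ² - 29 - 28 = 961 - 57 ≡ 1; y = λ·(29 - 1) - 16 ≡ 35. → (1, 35)

(1, 35)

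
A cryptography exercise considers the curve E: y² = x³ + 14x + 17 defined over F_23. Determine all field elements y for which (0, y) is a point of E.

none

x³ + 14x + 17 = 17 ≡ 17 (mod 23).
17 is a non-residue mod 23; no y exists.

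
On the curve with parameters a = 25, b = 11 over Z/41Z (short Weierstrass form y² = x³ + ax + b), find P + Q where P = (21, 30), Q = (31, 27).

(10, 20)

(21, 30) + (31, 27). λ = (27 - 30)/(31 - 21) ≡ 38/10 mod 41. 10⁻¹ ≡ 37 (mod 41), so λ ≡ 12.
  x = λ² - 21 - 31 = 144 - 52 ≡ 10; y = λ·(21 - 10) - 30 ≡ 20. → (10, 20)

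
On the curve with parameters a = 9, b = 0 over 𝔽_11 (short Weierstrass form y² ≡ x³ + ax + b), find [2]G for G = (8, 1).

tangent at (8, 1): λ = (3·8² + 9)/(2·1) ≡ 3/2. 2⁻¹ ≡ 6 (mod 11) since 2·6 = 12 ≡ 1, so λ ≡ 3·6 ≡ 7.
  x = λ² - 8 - 8 = 49 - 16 ≡ 0; y = λ·(8 - 0) - 1 ≡ 0. → (0, 0)

(0, 0)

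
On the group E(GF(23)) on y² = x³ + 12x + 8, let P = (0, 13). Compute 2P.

tangent at (0, 13): λ = (3·0² + 12)/(2·13) ≡ 12/3. 3⁻¹ ≡ 8 (mod 23), so λ ≡ 12·8 ≡ 4.
  x = λ² - 0 - 0 = 16 - 0 ≡ 16; y = λ·(0 - 16) - 13 ≡ 15. → (16, 15)

(16, 15)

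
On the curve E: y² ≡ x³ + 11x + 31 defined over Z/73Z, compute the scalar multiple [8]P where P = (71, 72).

Repeated addition: build up to 8P.
2P: tangent at (71, 72): λ = (3·71² + 11)/(2·72) ≡ 23/71. 71⁻¹ ≡ 36 (mod 73), so λ ≡ 23·36 ≡ 25.
  x = λ² - 71 - 71 = 625 - 142 ≡ 45; y = λ·(71 - 45) - 72 ≡ 67. → (45, 67)
3P: (45, 67) + (71, 72). λ = (72 - 67)/(71 - 45) ≡ 5/26 mod 73. 26⁻¹ ≡ 59 (mod 73) since 26·59 = 1534 ≡ 1, so λ ≡ 3.
  x = λ² - 45 - 71 = 9 - 116 ≡ 39; y = λ·(45 - 39) - 67 ≡ 24. → (39, 24)
4P: (39, 24) + (71, 72). λ = (72 - 24)/(71 - 39) ≡ 48/32 mod 73. 32⁻¹ ≡ 16 (mod 73), so λ ≡ 38.
  x = λ² - 39 - 71 = 1444 - 110 ≡ 20; y = λ·(39 - 20) - 24 ≡ 41. → (20, 41)
5P: (20, 41) + (71, 72). λ = (72 - 41)/(71 - 20) ≡ 31/51 mod 73. 51⁻¹ ≡ 63 (mod 73) since 51·63 = 3213 ≡ 1, so λ ≡ 55.
  x = λ² - 20 - 71 = 3025 - 91 ≡ 14; y = λ·(20 - 14) - 41 ≡ 70. → (14, 70)
6P: (14, 70) + (71, 72). λ = (72 - 70)/(71 - 14) ≡ 2/57 mod 73. 57⁻¹ ≡ 41 (mod 73), so λ ≡ 9.
  x = λ² - 14 - 71 = 81 - 85 ≡ 69; y = λ·(14 - 69) - 70 ≡ 19. → (69, 19)
7P: (69, 19) + (71, 72). λ = (72 - 19)/(71 - 69) ≡ 53/2 mod 73. 2⁻¹ ≡ 37 (mod 73), so λ ≡ 63.
  x = λ² - 69 - 71 = 3969 - 140 ≡ 33; y = λ·(69 - 33) - 19 ≡ 59. → (33, 59)
8P: (33, 59) + (71, 72). λ = (72 - 59)/(71 - 33) ≡ 13/38 mod 73. 38⁻¹ ≡ 25 (mod 73) since 38·25 = 950 ≡ 1, so λ ≡ 33.
  x = λ² - 33 - 71 = 1089 - 104 ≡ 36; y = λ·(33 - 36) - 59 ≡ 61. → (36, 61)

(36, 61)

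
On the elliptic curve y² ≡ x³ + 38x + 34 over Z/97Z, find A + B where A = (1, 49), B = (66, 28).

(22, 13)

(1, 49) + (66, 28). λ = (28 - 49)/(66 - 1) ≡ 76/65 mod 97. 65⁻¹ ≡ 3 (mod 97), so λ ≡ 34.
  x = λ² - 1 - 66 = 1156 - 67 ≡ 22; y = λ·(1 - 22) - 49 ≡ 13. → (22, 13)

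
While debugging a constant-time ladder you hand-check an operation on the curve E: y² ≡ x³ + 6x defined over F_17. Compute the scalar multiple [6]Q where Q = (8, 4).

Double-and-add on 6 = (110)₂. Start with Q = (8, 4) for the leading 1-bit.
double: tangent at (8, 4): λ = (3·8² + 6)/(2·4) ≡ 11/8. 8⁻¹ ≡ 15 (mod 17), so λ ≡ 11·15 ≡ 12.
  x = λ² - 8 - 8 = 144 - 16 ≡ 9; y = λ·(8 - 9) - 4 ≡ 1. → (9, 1)
add Q: (9, 1) + (8, 4). λ = (4 - 1)/(8 - 9) ≡ 3/16 mod 17. 16⁻¹ ≡ 16 (mod 17), so λ ≡ 14.
  x = λ² - 9 - 8 = 196 - 17 ≡ 9; y = λ·(9 - 9) - 1 ≡ 16. → (9, 16)
double: tangent at (9, 16): λ = (3·9² + 6)/(2·16) ≡ 11/15. 15⁻¹ ≡ 8 (mod 17), so λ ≡ 11·8 ≡ 3.
  x = λ² - 9 - 9 = 9 - 18 ≡ 8; y = λ·(9 - 8) - 16 ≡ 4. → (8, 4)

(8, 4)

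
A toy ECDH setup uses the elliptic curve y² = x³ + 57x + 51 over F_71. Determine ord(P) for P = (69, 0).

2

2P: (69, 0) + (69, 0): same x and y₁ ≡ -y₂, so the sum is the point at infinity.
2P = the point at infinity, so the order is 2.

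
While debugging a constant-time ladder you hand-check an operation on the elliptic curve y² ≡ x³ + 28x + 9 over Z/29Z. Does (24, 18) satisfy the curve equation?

y² = 18² ≡ 5; x³ + 28x + 9 = 14505 ≡ 5 (mod 29). 5 = 5.

yes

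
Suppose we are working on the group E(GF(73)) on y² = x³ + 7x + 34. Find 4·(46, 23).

Write P = (46, 23).
Repeated addition: build up to 4P.
2P: tangent at (46, 23): λ = (3·46² + 7)/(2·23) ≡ 4/46. 46⁻¹ ≡ 27 (mod 73), so λ ≡ 4·27 ≡ 35.
  x = λ² - 46 - 46 = 1225 - 92 ≡ 38; y = λ·(46 - 38) - 23 ≡ 38. → (38, 38)
3P: (38, 38) + (46, 23). λ = (23 - 38)/(46 - 38) ≡ 58/8 mod 73. 8⁻¹ ≡ 64 (mod 73) since 8·64 = 512 ≡ 1, so λ ≡ 62.
  x = λ² - 38 - 46 = 3844 - 84 ≡ 37; y = λ·(38 - 37) - 38 ≡ 24. → (37, 24)
4P: (37, 24) + (46, 23). λ = (23 - 24)/(46 - 37) ≡ 72/9 mod 73. 9⁻¹ ≡ 65 (mod 73) since 9·65 = 585 ≡ 1, so λ ≡ 8.
  x = λ² - 37 - 46 = 64 - 83 ≡ 54; y = λ·(37 - 54) - 24 ≡ 59. → (54, 59)

(54, 59)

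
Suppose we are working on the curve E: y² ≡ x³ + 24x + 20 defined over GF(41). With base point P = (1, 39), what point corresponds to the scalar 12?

(19, 23)

Double-and-add on 12 = (1100)₂. Start with P = (1, 39) for the leading 1-bit.
double: tangent at (1, 39): λ = (3·1² + 24)/(2·39) ≡ 27/37. 37⁻¹ ≡ 10 (mod 41), so λ ≡ 27·10 ≡ 24.
  x = λ² - 1 - 1 = 576 - 2 ≡ 0; y = λ·(1 - 0) - 39 ≡ 26. → (0, 26)
add P: (0, 26) + (1, 39). λ = (39 - 26)/(1 - 0) ≡ 13/1 mod 41. 1⁻¹ ≡ 1 (mod 41) since 1·1 = 1 ≡ 1, so λ ≡ 13.
  x = λ² - 0 - 1 = 169 - 1 ≡ 4; y = λ·(0 - 4) - 26 ≡ 4. → (4, 4)
double: tangent at (4, 4): λ = (3·4² + 24)/(2·4) ≡ 31/8. 8⁻¹ ≡ 36 (mod 41) since 8·36 = 288 ≡ 1, so λ ≡ 31·36 ≡ 9.
  x = λ² - 4 - 4 = 81 - 8 ≡ 32; y = λ·(4 - 32) - 4 ≡ 31. → (32, 31)
double: tangent at (32, 31): λ = (3·32² + 24)/(2·31) ≡ 21/21. 21⁻¹ ≡ 2 (mod 41) since 21·2 = 42 ≡ 1, so λ ≡ 21·2 ≡ 1.
  x = λ² - 32 - 32 = 1 - 64 ≡ 19; y = λ·(32 - 19) - 31 ≡ 23. → (19, 23)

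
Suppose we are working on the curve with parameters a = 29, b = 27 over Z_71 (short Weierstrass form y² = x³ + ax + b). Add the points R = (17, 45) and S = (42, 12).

(17, 45) + (42, 12). λ = (12 - 45)/(42 - 17) ≡ 38/25 mod 71. 25⁻¹ ≡ 54 (mod 71), so λ ≡ 64.
  x = λ² - 17 - 42 = 4096 - 59 ≡ 61; y = λ·(17 - 61) - 45 ≡ 50. → (61, 50)

(61, 50)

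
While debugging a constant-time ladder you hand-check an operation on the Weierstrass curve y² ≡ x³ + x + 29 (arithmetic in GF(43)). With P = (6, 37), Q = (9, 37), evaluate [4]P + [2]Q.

First 4P:
Double-and-add on 4 = (100)₂. Start with P = (6, 37) for the leading 1-bit.
double: tangent at (6, 37): λ = (3·6² + 1)/(2·37) ≡ 23/31. 31⁻¹ ≡ 25 (mod 43), so λ ≡ 23·25 ≡ 16.
  x = λ² - 6 - 6 = 256 - 12 ≡ 29; y = λ·(6 - 29) - 37 ≡ 25. → (29, 25)
double: tangent at (29, 25): λ = (3·29² + 1)/(2·25) ≡ 30/7. 7⁻¹ ≡ 37 (mod 43), so λ ≡ 30·37 ≡ 35.
  x = λ² - 29 - 29 = 1225 - 58 ≡ 6; y = λ·(29 - 6) - 25 ≡ 6. → (6, 6)
4P = (6, 6).
Next 2Q:
Repeated addition: build up to 2Q.
2Q: tangent at (9, 37): λ = (3·9² + 1)/(2·37) ≡ 29/31. 31⁻¹ ≡ 25 (mod 43), so λ ≡ 29·25 ≡ 37.
  x = λ² - 9 - 9 = 1369 - 18 ≡ 18; y = λ·(9 - 18) - 37 ≡ 17. → (18, 17)
2Q = (18, 17).
Finally 4P + 2Q:
(6, 6) + (18, 17). λ = (17 - 6)/(18 - 6) ≡ 11/12 mod 43. 12⁻¹ ≡ 18 (mod 43), so λ ≡ 26.
  x = λ² - 6 - 18 = 676 - 24 ≡ 7; y = λ·(6 - 7) - 6 ≡ 11. → (7, 11)

(7, 11)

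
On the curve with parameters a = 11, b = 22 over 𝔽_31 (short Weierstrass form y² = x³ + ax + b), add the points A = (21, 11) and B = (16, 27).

(21, 11) + (16, 27). λ = (27 - 11)/(16 - 21) ≡ 16/26 mod 31. 26⁻¹ ≡ 6 (mod 31) since 26·6 = 156 ≡ 1, so λ ≡ 3.
  x = λ² - 21 - 16 = 9 - 37 ≡ 3; y = λ·(21 - 3) - 11 ≡ 12. → (3, 12)

(3, 12)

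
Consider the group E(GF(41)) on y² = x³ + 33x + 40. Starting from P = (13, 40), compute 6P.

(27, 14)

Double-and-add on 6 = (110)₂. Start with P = (13, 40) for the leading 1-bit.
double: tangent at (13, 40): λ = (3·13² + 33)/(2·40) ≡ 7/39. 39⁻¹ ≡ 20 (mod 41) since 39·20 = 780 ≡ 1, so λ ≡ 7·20 ≡ 17.
  x = λ² - 13 - 13 = 289 - 26 ≡ 17; y = λ·(13 - 17) - 40 ≡ 15. → (17, 15)
add P: (17, 15) + (13, 40). λ = (40 - 15)/(13 - 17) ≡ 25/37 mod 41. 37⁻¹ ≡ 10 (mod 41) since 37·10 = 370 ≡ 1, so λ ≡ 4.
  x = λ² - 17 - 13 = 16 - 30 ≡ 27; y = λ·(17 - 27) - 15 ≡ 27. → (27, 27)
double: tangent at (27, 27): λ = (3·27² + 33)/(2·27) ≡ 6/13. 13⁻¹ ≡ 19 (mod 41) since 13·19 = 247 ≡ 1, so λ ≡ 6·19 ≡ 32.
  x = λ² - 27 - 27 = 1024 - 54 ≡ 27; y = λ·(27 - 27) - 27 ≡ 14. → (27, 14)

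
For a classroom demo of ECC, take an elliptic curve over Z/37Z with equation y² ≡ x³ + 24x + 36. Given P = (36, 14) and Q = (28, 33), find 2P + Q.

(23, 29)

First 2P:
Repeated addition: build up to 2P.
2P: tangent at (36, 14): λ = (3·36² + 24)/(2·14) ≡ 27/28. 28⁻¹ ≡ 4 (mod 37), so λ ≡ 27·4 ≡ 34.
  x = λ² - 36 - 36 = 1156 - 72 ≡ 11; y = λ·(36 - 11) - 14 ≡ 22. → (11, 22)
2P = (11, 22).
Finally 2P + Q:
(11, 22) + (28, 33). λ = (33 - 22)/(28 - 11) ≡ 11/17 mod 37. 17⁻¹ ≡ 24 (mod 37) since 17·24 = 408 ≡ 1, so λ ≡ 5.
  x = λ² - 11 - 28 = 25 - 39 ≡ 23; y = λ·(11 - 23) - 22 ≡ 29. → (23, 29)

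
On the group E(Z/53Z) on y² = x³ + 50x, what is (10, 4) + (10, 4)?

(49, 52)

tangent at (10, 4): λ = (3·10² + 50)/(2·4) ≡ 32/8. 8⁻¹ ≡ 20 (mod 53), so λ ≡ 32·20 ≡ 4.
  x = λ² - 10 - 10 = 16 - 20 ≡ 49; y = λ·(10 - 49) - 4 ≡ 52. → (49, 52)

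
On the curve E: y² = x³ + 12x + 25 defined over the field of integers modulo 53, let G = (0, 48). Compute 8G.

Repeated addition: build up to 8G.
2G: tangent at (0, 48): λ = (3·0² + 12)/(2·48) ≡ 12/43. 43⁻¹ ≡ 37 (mod 53), so λ ≡ 12·37 ≡ 20.
  x = λ² - 0 - 0 = 400 - 0 ≡ 29; y = λ·(0 - 29) - 48 ≡ 8. → (29, 8)
3G: (29, 8) + (0, 48). λ = (48 - 8)/(0 - 29) ≡ 40/24 mod 53. 24⁻¹ ≡ 42 (mod 53), so λ ≡ 37.
  x = λ² - 29 - 0 = 1369 - 29 ≡ 15; y = λ·(29 - 15) - 8 ≡ 33. → (15, 33)
4G: (15, 33) + (0, 48). λ = (48 - 33)/(0 - 15) ≡ 15/38 mod 53. 38⁻¹ ≡ 7 (mod 53) since 38·7 = 266 ≡ 1, so λ ≡ 52.
  x = λ² - 15 - 0 = 2704 - 15 ≡ 39; y = λ·(15 - 39) - 33 ≡ 44. → (39, 44)
5G: (39, 44) + (0, 48). λ = (48 - 44)/(0 - 39) ≡ 4/14 mod 53. 14⁻¹ ≡ 19 (mod 53), so λ ≡ 23.
  x = λ² - 39 - 0 = 529 - 39 ≡ 13; y = λ·(39 - 13) - 44 ≡ 24. → (13, 24)
6G: (13, 24) + (0, 48). λ = (48 - 24)/(0 - 13) ≡ 24/40 mod 53. 40⁻¹ ≡ 4 (mod 53), so λ ≡ 43.
  x = λ² - 13 - 0 = 1849 - 13 ≡ 34; y = λ·(13 - 34) - 24 ≡ 27. → (34, 27)
7G: (34, 27) + (0, 48). λ = (48 - 27)/(0 - 34) ≡ 21/19 mod 53. 19⁻¹ ≡ 14 (mod 53), so λ ≡ 29.
  x = λ² - 34 - 0 = 841 - 34 ≡ 12; y = λ·(34 - 12) - 27 ≡ 28. → (12, 28)
8G: (12, 28) + (0, 48). λ = (48 - 28)/(0 - 12) ≡ 20/41 mod 53. 41⁻¹ ≡ 22 (mod 53), so λ ≡ 16.
  x = λ² - 12 - 0 = 256 - 12 ≡ 32; y = λ·(12 - 32) - 28 ≡ 23. → (32, 23)

(32, 23)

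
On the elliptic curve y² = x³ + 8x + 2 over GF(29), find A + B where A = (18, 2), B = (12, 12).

(18, 2) + (12, 12). λ = (12 - 2)/(12 - 18) ≡ 10/23 mod 29. 23⁻¹ ≡ 24 (mod 29), so λ ≡ 8.
  x = λ² - 18 - 12 = 64 - 30 ≡ 5; y = λ·(18 - 5) - 2 ≡ 15. → (5, 15)

(5, 15)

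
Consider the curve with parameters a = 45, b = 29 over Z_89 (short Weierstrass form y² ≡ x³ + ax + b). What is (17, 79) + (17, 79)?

(66, 55)

tangent at (17, 79): λ = (3·17² + 45)/(2·79) ≡ 22/69. 69⁻¹ ≡ 40 (mod 89), so λ ≡ 22·40 ≡ 79.
  x = λ² - 17 - 17 = 6241 - 34 ≡ 66; y = λ·(17 - 66) - 79 ≡ 55. → (66, 55)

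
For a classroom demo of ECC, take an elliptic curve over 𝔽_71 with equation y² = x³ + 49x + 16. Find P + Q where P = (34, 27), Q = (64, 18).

(34, 27) + (64, 18). λ = (18 - 27)/(64 - 34) ≡ 62/30 mod 71. 30⁻¹ ≡ 45 (mod 71), so λ ≡ 21.
  x = λ² - 34 - 64 = 441 - 98 ≡ 59; y = λ·(34 - 59) - 27 ≡ 16. → (59, 16)

(59, 16)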